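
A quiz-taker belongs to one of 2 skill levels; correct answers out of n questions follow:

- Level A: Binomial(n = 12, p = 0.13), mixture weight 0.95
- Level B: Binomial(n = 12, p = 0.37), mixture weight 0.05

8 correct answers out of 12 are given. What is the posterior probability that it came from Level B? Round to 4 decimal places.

0.9842

By Bayes' theorem, P(k | x) = P(Z=k) f_k(x) / Σ_j P(Z=j) f_j(x).
Evaluate each component's likelihood at the observed value:
  L_A = C(12,8)·0.13^8·0.87^4 = 495·8.15731e-08·0.572898 = 2.31328e-05
  L_B = C(12,8)·0.37^8·0.63^4 = 495·0.000351248·0.15753 = 0.0273893
Multiply by the mixture weights:
  P(Z=A)·L_A = 0.95 × 2.31328e-05 = 2.19762e-05
  P(Z=B)·L_B = 0.05 × 0.0273893 = 0.00136947
Denominator: 2.19762e-05 + 0.00136947 = 0.00139144
So the posterior for Level B is 0.00136947 / 0.00139144 ≈ 0.9842.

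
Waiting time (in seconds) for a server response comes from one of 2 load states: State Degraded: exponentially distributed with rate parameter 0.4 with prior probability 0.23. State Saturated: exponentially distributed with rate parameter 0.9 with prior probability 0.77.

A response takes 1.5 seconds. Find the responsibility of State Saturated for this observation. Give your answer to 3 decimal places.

The responsibility of component k is π_k f_k(x) divided by Σ_j π_j f_j(x).
Component likelihoods at x = 1.5 seconds:
  f_Degraded = 0.4·e^(−0.4·1.5) = 0.4·e^(−0.6000) = 0.219525
  f_Saturated = 0.9·e^(−0.9·1.5) = 0.9·e^(−1.3500) = 0.233316
Unnormalised posteriors:
  π_Degraded·f_Degraded = 0.23 × 0.219525 = 0.0504907
  π_Saturated·f_Saturated = 0.77 × 0.233316 = 0.179654
Marginal: 0.0504907 + 0.179654 = 0.230144
Responsibility of State Saturated: 0.179654 / 0.230144 ≈ 0.781

0.781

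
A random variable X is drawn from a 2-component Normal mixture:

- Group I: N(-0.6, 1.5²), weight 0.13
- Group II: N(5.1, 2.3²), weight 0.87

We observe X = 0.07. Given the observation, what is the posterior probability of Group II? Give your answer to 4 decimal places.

0.3062

By Bayes' theorem, P(k | x) = w_k f_k(x) / Σ_j w_j f_j(x).
Component likelihoods at x = 0.07:
  L_I = (1/(1.5·√(2π)))·exp(−(0.07−-0.6)²/(2·1.5²)) = 0.265962·exp(-0.09976) = 0.240711
  L_II = (1/(2.3·√(2π)))·exp(−(0.07−5.1)²/(2·2.3²)) = 0.173453·exp(-2.39139) = 0.0158714
Multiply by the mixture weights:
  w_I·L_I = 0.13 × 0.240711 = 0.0312924
  w_II·L_II = 0.87 × 0.0158714 = 0.0138081
Evidence: 0.0312924 + 0.0138081 = 0.0451005
P(Group II | x) = 0.0138081 / 0.0451005 ≈ 0.3062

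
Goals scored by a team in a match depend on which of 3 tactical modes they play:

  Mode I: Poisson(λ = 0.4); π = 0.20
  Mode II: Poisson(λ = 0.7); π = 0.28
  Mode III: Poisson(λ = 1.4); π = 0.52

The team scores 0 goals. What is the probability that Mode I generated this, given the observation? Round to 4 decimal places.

By Bayes' theorem, P(k | x) = w_k f_k(x) / Σ_j w_j f_j(x).
Component likelihoods at x = 0 goals:
  L_I = 0.67032
  L_II = 0.496585
  L_III = 0.246597
Weight by the priors:
  w_I·L_I = 0.20 × 0.67032 = 0.134064
  w_II·L_II = 0.28 × 0.496585 = 0.139044
  w_III·L_III = 0.52 × 0.246597 = 0.12823
Sum: 0.134064 + 0.139044 + 0.12823 = 0.401338
So the posterior for Mode I is 0.134064 / 0.401338 ≈ 0.3340.

0.3340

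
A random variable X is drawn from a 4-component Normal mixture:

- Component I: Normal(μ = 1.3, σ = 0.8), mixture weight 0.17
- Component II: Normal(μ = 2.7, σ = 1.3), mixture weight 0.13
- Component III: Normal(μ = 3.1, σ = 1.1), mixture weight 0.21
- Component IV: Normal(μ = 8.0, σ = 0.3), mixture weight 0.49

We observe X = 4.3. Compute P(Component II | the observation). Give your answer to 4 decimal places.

Posterior ∝ prior × likelihood, so P(k | x) ∝ π_k f_k(x); normalise over all components.
Component likelihoods at x = 4.3:
  L_I = 0.000440745
  L_II = 0.143891
  L_III = 0.20003
  L_IV = 1.2396e-33
Prior × likelihood for each component:
  π_I·L_I = 0.17 × 0.000440745 = 7.49266e-05
  π_II·L_II = 0.13 × 0.143891 = 0.0187058
  π_III·L_III = 0.21 × 0.20003 = 0.0420062
  π_IV·L_IV = 0.49 × 1.2396e-33 = 6.07403e-34
Evidence: 7.49266e-05 + 0.0187058 + 0.0420062 + 6.07403e-34 = 0.060787
P(Component II | data) ≈ 0.3077

0.3077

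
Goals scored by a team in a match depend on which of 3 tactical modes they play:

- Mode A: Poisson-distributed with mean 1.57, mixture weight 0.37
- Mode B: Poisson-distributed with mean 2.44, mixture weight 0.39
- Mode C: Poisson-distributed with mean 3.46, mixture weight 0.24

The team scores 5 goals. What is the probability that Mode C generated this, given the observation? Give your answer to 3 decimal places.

Posterior ∝ prior × likelihood, so P(k | x) ∝ π_k f_k(x); normalise over all components.
Poisson probabilities:
  p_A = 0.0165377
  p_B = 0.0628188
  p_C = 0.129879
Weight by the priors:
  π_A·p_A = 0.37 × 0.0165377 = 0.00611894
  π_B·p_B = 0.39 × 0.0628188 = 0.0244993
  π_C·p_C = 0.24 × 0.129879 = 0.0311711
Normaliser: 0.00611894 + 0.0244993 + 0.0311711 = 0.0617893
Responsibility of Mode C: 0.0311711 / 0.0617893 ≈ 0.504

0.504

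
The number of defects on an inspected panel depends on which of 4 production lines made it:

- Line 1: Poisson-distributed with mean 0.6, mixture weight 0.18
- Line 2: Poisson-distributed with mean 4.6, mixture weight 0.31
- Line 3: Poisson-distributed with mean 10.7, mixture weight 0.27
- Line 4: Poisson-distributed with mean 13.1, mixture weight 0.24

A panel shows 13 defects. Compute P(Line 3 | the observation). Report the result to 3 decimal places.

By Bayes' theorem, P(k | x) = P(Z=k) f_k(x) / Σ_j P(Z=j) f_j(x).
Poisson probabilities:
  p_1 = 1.15109e-13
  p_2 = 0.000666526
  p_3 = 0.0872485
  p_4 = 0.109898
Unnormalised posteriors:
  P(Z=1)·p_1 = 0.18 × 1.15109e-13 = 2.07196e-14
  P(Z=2)·p_2 = 0.31 × 0.000666526 = 0.000206623
  P(Z=3)·p_3 = 0.27 × 0.0872485 = 0.0235571
  P(Z=4)·p_4 = 0.24 × 0.109898 = 0.0263755
Sum: 2.07196e-14 + 0.000206623 + 0.0235571 + 0.0263755 = 0.0501392
P(Line 3 | the observation) = 0.0235571 / 0.0501392 ≈ 0.470

0.470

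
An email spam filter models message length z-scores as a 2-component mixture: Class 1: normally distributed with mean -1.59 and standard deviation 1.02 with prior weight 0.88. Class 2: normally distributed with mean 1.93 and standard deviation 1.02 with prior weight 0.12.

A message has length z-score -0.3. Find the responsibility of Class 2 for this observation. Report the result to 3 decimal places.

Apply Bayes' rule: the posterior for each component is proportional to its prior times its likelihood at x.
Evaluate each component's likelihood at the observed value:
  f_1 = 0.175787
  f_2 = 0.0358418
Multiply by the mixture weights:
  π_1·f_1 = 0.88 × 0.175787 = 0.154693
  π_2·f_2 = 0.12 × 0.0358418 = 0.00430102
Evidence: 0.154693 + 0.00430102 = 0.158994
P(Class 2 | -0.3) ≈ 0.027

0.027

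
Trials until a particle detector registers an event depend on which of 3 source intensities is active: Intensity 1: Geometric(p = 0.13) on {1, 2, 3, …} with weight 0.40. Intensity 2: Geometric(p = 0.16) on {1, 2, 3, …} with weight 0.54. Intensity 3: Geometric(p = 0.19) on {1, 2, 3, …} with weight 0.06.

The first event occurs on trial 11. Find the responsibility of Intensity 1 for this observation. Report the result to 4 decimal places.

Posterior ∝ prior × likelihood, so P(k | x) ∝ π_k f_k(x); normalise over all components.
Evaluate each component's likelihood at the observed value:
  p_1 = 0.032295
  p_2 = 0.0279842
  p_3 = 0.0230996
Weight by the priors:
  π_1·p_1 = 0.40 × 0.032295 = 0.012918
  π_2·p_2 = 0.54 × 0.0279842 = 0.0151115
  π_3·p_3 = 0.06 × 0.0230996 = 0.00138597
Marginal: 0.012918 + 0.0151115 + 0.00138597 = 0.0294155
P(Intensity 1 | the observation) ≈ 0.4392

0.4392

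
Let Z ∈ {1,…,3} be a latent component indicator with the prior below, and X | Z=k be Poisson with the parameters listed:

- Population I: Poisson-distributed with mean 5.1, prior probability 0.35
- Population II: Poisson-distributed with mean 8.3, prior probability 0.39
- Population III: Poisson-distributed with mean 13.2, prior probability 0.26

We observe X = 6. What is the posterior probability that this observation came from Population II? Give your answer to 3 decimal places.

Apply Bayes' rule: the posterior for each component is proportional to its prior times its likelihood at x.
Component likelihoods at x = 6:
  f_I = e^(−5.1)·5.1^6/6! = 0.149
  f_II = e^(−8.3)·8.3^6/6! = 0.112847
  f_III = e^(−13.2)·13.2^6/6! = 0.0135964
Multiply by the mixture weights:
  π_I·f_I = 0.35 × 0.149 = 0.0521501
  π_II·f_II = 0.39 × 0.112847 = 0.0440105
  π_III·f_III = 0.26 × 0.0135964 = 0.00353506
Evidence: 0.0521501 + 0.0440105 + 0.00353506 = 0.0996956
So the posterior for Population II is 0.0440105 / 0.0996956 ≈ 0.441.

0.441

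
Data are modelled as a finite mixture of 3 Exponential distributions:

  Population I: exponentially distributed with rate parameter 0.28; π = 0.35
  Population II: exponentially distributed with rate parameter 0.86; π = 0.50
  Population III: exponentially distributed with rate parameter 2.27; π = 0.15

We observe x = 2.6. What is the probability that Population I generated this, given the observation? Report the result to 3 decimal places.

0.502

Posterior ∝ prior × likelihood, so P(k | x) ∝ π_k f_k(x); normalise over all components.
Exponential densities:
  f_I = 0.28·e^(−0.28·2.6) = 0.28·e^(−0.7280) = 0.135205
  f_II = 0.86·e^(−0.86·2.6) = 0.86·e^(−2.2360) = 0.0919213
  f_III = 2.27·e^(−2.27·2.6) = 2.27·e^(−5.9020) = 0.00620612
Prior × likelihood for each component:
  π_I·f_I = 0.35 × 0.135205 = 0.0473216
  π_II·f_II = 0.50 × 0.0919213 = 0.0459606
  π_III·f_III = 0.15 × 0.00620612 = 0.000930917
Marginal: 0.0473216 + 0.0459606 + 0.000930917 = 0.0942132
P(Population I | the observation) ≈ 0.502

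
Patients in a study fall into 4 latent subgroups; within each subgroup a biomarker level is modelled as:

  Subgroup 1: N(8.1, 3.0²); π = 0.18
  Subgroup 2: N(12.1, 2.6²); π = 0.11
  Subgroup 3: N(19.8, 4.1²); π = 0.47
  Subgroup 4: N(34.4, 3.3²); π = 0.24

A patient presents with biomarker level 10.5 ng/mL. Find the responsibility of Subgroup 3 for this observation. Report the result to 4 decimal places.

P(component k | x) = π_k·f_k(x) / marginal(x), where marginal(x) = Σ_j π_j·f_j(x).
Component likelihoods at x = 10.5 ng/mL:
  p_1 = 0.0965639
  p_2 = 0.126971
  p_3 = 0.00742798
  p_4 = 4.92533e-13
Weight by the priors:
  π_1·p_1 = 0.18 × 0.0965639 = 0.0173815
  π_2·p_2 = 0.11 × 0.126971 = 0.0139668
  π_3·p_3 = 0.47 × 0.00742798 = 0.00349115
  π_4·p_4 = 0.24 × 4.92533e-13 = 1.18208e-13
Denominator: 0.0173815 + 0.0139668 + 0.00349115 + 1.18208e-13 = 0.0348394
So the posterior for Subgroup 3 is 0.00349115 / 0.0348394 ≈ 0.1002.

0.1002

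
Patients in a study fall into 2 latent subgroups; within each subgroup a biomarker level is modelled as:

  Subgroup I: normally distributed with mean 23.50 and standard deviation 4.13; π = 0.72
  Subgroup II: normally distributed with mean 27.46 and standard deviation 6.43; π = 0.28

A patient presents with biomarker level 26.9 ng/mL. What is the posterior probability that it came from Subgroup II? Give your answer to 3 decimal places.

P(component k | x) = π_k·f_k(x) / marginal(x), where marginal(x) = Σ_j π_j·f_j(x).
Component likelihoods at x = 26.9 ng/mL:
  p_I = 0.0688323
  p_II = 0.061809
Prior × likelihood for each component:
  π_I·p_I = 0.72 × 0.0688323 = 0.0495593
  π_II·p_II = 0.28 × 0.061809 = 0.0173065
Evidence: 0.0495593 + 0.0173065 = 0.0668658
So the posterior for Subgroup II is 0.0173065 / 0.0668658 ≈ 0.259.

0.259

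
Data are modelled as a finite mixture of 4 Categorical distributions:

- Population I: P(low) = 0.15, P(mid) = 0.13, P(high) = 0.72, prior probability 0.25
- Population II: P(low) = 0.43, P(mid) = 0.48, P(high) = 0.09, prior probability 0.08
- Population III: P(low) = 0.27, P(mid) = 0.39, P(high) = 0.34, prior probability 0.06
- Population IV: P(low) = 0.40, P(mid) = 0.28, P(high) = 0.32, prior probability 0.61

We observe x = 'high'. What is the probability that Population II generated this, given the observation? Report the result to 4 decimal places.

0.0179

By Bayes' theorem, P(k | x) = π_k f_k(x) / Σ_j π_j f_j(x).
Categorical probabilities:
  L_I = P(high | comp) = 0.72
  L_II = P(high | comp) = 0.09
  L_III = P(high | comp) = 0.34
  L_IV = P(high | comp) = 0.32
Unnormalised posteriors:
  π_I·L_I = 0.25 × 0.72 = 0.18
  π_II·L_II = 0.08 × 0.09 = 0.0072
  π_III·L_III = 0.06 × 0.34 = 0.0204
  π_IV·L_IV = 0.61 × 0.32 = 0.1952
Normaliser: 0.18 + 0.0072 + 0.0204 + 0.1952 = 0.4028
Responsibility of Population II: 0.0072 / 0.4028 ≈ 0.0179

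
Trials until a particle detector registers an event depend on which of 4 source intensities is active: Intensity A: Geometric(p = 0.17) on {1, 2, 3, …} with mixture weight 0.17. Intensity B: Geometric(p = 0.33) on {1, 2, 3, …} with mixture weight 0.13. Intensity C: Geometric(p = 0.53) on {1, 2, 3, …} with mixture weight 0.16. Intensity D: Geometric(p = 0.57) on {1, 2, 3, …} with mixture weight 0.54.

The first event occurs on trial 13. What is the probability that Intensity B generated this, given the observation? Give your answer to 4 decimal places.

P(component k | x) = π_k·f_k(x) / marginal(x), where marginal(x) = Σ_j π_j·f_j(x).
Evaluate each component's likelihood at the observed value:
  p_A = 0.0181713
  p_B = 0.0027003
  p_C = 6.15815e-05
  p_D = 2.2777e-05
Weight by the priors:
  π_A·p_A = 0.17 × 0.0181713 = 0.00308912
  π_B·p_B = 0.13 × 0.0027003 = 0.000351039
  π_C·p_C = 0.16 × 6.15815e-05 = 9.85304e-06
  π_D·p_D = 0.54 × 2.2777e-05 = 1.22996e-05
Evidence: 0.00308912 + 0.000351039 + 9.85304e-06 + 1.22996e-05 = 0.00346231
P(Intensity B | the observation) ≈ 0.1014

0.1014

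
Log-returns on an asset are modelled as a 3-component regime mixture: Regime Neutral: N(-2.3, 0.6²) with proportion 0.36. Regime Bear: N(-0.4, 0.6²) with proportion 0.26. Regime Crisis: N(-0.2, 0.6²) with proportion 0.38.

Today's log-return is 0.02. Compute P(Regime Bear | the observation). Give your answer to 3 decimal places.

0.364

By Bayes' theorem, P(k | x) = w_k f_k(x) / Σ_j w_j f_j(x).
Normal densities:
  f_Neutral = 0.000376848
  f_Bear = 0.520423
  f_Crisis = 0.621677
Weight by the priors:
  w_Neutral·f_Neutral = 0.36 × 0.000376848 = 0.000135665
  w_Bear·f_Bear = 0.26 × 0.520423 = 0.13531
  w_Crisis·f_Crisis = 0.38 × 0.621677 = 0.236237
Evidence: 0.000135665 + 0.13531 + 0.236237 = 0.371683
Responsibility of Regime Bear: 0.13531 / 0.371683 ≈ 0.364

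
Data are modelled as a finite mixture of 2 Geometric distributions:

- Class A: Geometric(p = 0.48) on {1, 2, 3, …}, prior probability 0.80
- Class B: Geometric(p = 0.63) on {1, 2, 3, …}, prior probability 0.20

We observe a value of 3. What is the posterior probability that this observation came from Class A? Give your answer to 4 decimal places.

By Bayes' theorem, P(k | x) = π_k f_k(x) / Σ_j π_j f_j(x).
Component likelihoods at x = 3:
  p_A = 0.129792
  p_B = 0.086247
Prior × likelihood for each component:
  π_A·p_A = 0.80 × 0.129792 = 0.103834
  π_B·p_B = 0.20 × 0.086247 = 0.0172494
Sum: 0.103834 + 0.0172494 = 0.121083
P(Class A | the observation) = 0.103834 / 0.121083 ≈ 0.8575

0.8575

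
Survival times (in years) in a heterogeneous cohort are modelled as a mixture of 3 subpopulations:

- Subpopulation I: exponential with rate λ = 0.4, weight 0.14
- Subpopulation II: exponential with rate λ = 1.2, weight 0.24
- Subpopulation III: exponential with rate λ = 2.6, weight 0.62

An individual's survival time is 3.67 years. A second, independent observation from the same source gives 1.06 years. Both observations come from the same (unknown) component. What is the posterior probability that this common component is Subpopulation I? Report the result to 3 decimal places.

Posterior ∝ prior × likelihood, so P(k | x) ∝ π_k f_k(x); normalise over all components.
Since both observations come from the same component, the likelihood for component k is f_k(x₁)·f_k(x₂).
  f_I = [0.0921543] × [0.26177] = 0.0241232
  f_II = [0.014674] × [0.336325] = 0.00493523
  f_III = [0.00018661] × [0.165218] = 3.08314e-05
Multiply by the mixture weights:
  π_I·f_I = 0.14 × 0.0241232 = 0.00337725
  π_II·f_II = 0.24 × 0.00493523 = 0.00118445
  π_III·f_III = 0.62 × 3.08314e-05 = 1.91155e-05
Marginal: 0.00337725 + 0.00118445 + 1.91155e-05 = 0.00458082
Responsibility of Subpopulation I: 0.00337725 / 0.00458082 ≈ 0.737

0.737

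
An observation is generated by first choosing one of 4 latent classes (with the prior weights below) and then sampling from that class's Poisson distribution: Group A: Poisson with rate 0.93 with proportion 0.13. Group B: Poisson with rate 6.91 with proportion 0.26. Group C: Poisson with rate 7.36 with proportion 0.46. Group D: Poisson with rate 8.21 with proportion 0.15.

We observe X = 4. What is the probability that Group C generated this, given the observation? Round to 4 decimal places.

0.5130

P(component k | x) = π_k·f_k(x) / marginal(x), where marginal(x) = Σ_j π_j·f_j(x).
Evaluate each component's likelihood at the observed value:
  p_A = e^(−0.93)·0.93^4/4! = 0.0122978
  p_B = e^(−6.91)·6.91^4/4! = 0.094782
  p_C = e^(−7.36)·7.36^4/4! = 0.0777844
  p_D = e^(−8.21)·8.21^4/4! = 0.0514759
Prior × likelihood for each component:
  π_A·p_A = 0.13 × 0.0122978 = 0.00159871
  π_B·p_B = 0.26 × 0.094782 = 0.0246433
  π_C·p_C = 0.46 × 0.0777844 = 0.0357808
  π_D·p_D = 0.15 × 0.0514759 = 0.00772138
Sum: 0.00159871 + 0.0246433 + 0.0357808 + 0.00772138 = 0.0697443
P(Group C | the observation) = 0.0357808 / 0.0697443 ≈ 0.5130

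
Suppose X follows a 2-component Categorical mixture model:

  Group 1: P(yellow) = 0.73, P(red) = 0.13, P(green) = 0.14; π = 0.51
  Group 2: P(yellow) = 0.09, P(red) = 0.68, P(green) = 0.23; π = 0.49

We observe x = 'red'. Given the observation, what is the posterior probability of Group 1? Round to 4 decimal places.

P(component k | x) = w_k·f_k(x) / marginal(x), where marginal(x) = Σ_j w_j·f_j(x).
Categorical probabilities:
  p_1 = P(red | comp) = 0.13
  p_2 = P(red | comp) = 0.68
Prior × likelihood for each component:
  w_1·p_1 = 0.51 × 0.13 = 0.0663
  w_2·p_2 = 0.49 × 0.68 = 0.3332
Normaliser: 0.0663 + 0.3332 = 0.3995
Responsibility of Group 1: 0.0663 / 0.3995 ≈ 0.1660

0.1660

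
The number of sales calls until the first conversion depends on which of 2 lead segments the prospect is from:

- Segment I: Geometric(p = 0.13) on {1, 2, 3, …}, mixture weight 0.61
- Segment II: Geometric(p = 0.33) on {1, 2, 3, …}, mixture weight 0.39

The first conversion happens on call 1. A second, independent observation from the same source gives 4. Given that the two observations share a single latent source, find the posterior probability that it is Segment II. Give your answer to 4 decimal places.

The responsibility of component k is π_k f_k(x) divided by Σ_j π_j f_j(x).
Since both observations come from the same component, the likelihood for component k is f_k(x₁)·f_k(x₂).
  p_I = [0.13] × [0.0856054] = 0.0111287
  p_II = [0.33] × [0.0992518] = 0.0327531
Prior × likelihood for each component:
  π_I·p_I = 0.61 × 0.0111287 = 0.00678851
  π_II·p_II = 0.39 × 0.0327531 = 0.0127737
Denominator: 0.00678851 + 0.0127737 = 0.0195622
P(Segment II | x₁, x₂) ≈ 0.6530

0.6530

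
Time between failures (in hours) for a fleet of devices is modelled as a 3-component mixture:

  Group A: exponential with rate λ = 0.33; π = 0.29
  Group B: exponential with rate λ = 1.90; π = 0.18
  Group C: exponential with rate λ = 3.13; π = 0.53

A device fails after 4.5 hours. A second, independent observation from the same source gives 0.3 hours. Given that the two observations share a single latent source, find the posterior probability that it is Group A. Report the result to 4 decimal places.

Posterior ∝ prior × likelihood, so P(k | x) ∝ P(Z=k) f_k(x); normalise over all components.
Since both observations come from the same component, the likelihood for component k is f_k(x₁)·f_k(x₂).
  L_A = [0.33·e^(−0.33·4.5) = 0.33·e^(−1.4850) = 0.0747458] × [0.298895] = 0.0223411
  L_B = [1.90·e^(−1.90·4.5) = 1.90·e^(−8.5500) = 0.000367736] × [1.0745] = 0.000395131
  L_C = [3.13·e^(−3.13·4.5) = 3.13·e^(−14.0850) = 2.3906e-06] × [1.22389] = 2.92583e-06
Weight by the priors:
  P(Z=A)·L_A = 0.29 × 0.0223411 = 0.00647893
  P(Z=B)·L_B = 0.18 × 0.000395131 = 7.11236e-05
  P(Z=C)·L_C = 0.53 × 2.92583e-06 = 1.55069e-06
Denominator: 0.00647893 + 7.11236e-05 + 1.55069e-06 = 0.00655161
P(Group A | x) ≈ 0.9889

0.9889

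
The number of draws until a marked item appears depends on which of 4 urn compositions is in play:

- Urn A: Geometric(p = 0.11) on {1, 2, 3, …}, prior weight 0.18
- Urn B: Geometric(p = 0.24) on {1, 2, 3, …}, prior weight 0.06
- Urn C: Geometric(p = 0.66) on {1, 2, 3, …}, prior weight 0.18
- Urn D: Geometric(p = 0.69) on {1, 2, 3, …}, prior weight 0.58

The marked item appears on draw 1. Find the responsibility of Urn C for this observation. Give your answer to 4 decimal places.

0.2148

Apply Bayes' rule: the posterior for each component is proportional to its prior times its likelihood at x.
Geometric probabilities:
  p_A = 0.11
  p_B = 0.24
  p_C = 0.66
  p_D = 0.69
Prior × likelihood for each component:
  π_A·p_A = 0.18 × 0.11 = 0.0198
  π_B·p_B = 0.06 × 0.24 = 0.0144
  π_C·p_C = 0.18 × 0.66 = 0.1188
  π_D·p_D = 0.58 × 0.69 = 0.4002
Marginal: 0.0198 + 0.0144 + 0.1188 + 0.4002 = 0.5532
So the posterior for Urn C is 0.1188 / 0.5532 ≈ 0.2148.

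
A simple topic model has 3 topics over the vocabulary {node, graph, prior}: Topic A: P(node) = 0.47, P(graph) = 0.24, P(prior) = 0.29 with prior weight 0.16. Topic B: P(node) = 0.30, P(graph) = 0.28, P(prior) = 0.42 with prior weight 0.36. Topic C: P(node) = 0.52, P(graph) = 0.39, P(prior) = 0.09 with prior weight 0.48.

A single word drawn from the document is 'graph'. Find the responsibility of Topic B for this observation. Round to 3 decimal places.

Apply Bayes' rule: the posterior for each component is proportional to its prior times its likelihood at x.
Component likelihoods at x = 'graph':
  p_A = P(graph | comp) = 0.24
  p_B = P(graph | comp) = 0.28
  p_C = P(graph | comp) = 0.39
Unnormalised posteriors:
  w_A·p_A = 0.16 × 0.24 = 0.0384
  w_B·p_B = 0.36 × 0.28 = 0.1008
  w_C·p_C = 0.48 × 0.39 = 0.1872
Normaliser: 0.0384 + 0.1008 + 0.1872 = 0.3264
Responsibility of Topic B: 0.1008 / 0.3264 ≈ 0.309

0.309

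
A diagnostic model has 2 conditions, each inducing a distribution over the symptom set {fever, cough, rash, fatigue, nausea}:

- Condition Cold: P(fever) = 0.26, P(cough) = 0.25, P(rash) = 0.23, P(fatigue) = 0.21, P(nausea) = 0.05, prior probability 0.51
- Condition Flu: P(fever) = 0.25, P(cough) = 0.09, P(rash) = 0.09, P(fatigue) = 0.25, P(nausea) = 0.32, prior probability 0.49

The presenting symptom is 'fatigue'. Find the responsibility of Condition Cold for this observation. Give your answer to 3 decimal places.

Apply Bayes' rule: the posterior for each component is proportional to its prior times its likelihood at x.
Component likelihoods at x = 'fatigue':
  f_Cold = P(fatigue | comp) = 0.21
  f_Flu = P(fatigue | comp) = 0.25
Unnormalised posteriors:
  w_Cold·f_Cold = 0.51 × 0.21 = 0.1071
  w_Flu·f_Flu = 0.49 × 0.25 = 0.1225
Sum: 0.1071 + 0.1225 = 0.2296
So the posterior for Condition Cold is 0.1071 / 0.2296 ≈ 0.466.

0.466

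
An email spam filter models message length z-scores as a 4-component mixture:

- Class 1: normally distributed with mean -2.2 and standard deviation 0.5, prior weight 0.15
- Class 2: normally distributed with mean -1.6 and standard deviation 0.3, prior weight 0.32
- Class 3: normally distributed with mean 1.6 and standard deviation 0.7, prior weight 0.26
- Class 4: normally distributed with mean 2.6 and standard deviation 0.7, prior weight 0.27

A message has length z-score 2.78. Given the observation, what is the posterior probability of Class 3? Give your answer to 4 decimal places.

0.1938

By Bayes' theorem, P(k | x) = w_k f_k(x) / Σ_j w_j f_j(x).
Evaluate each component's likelihood at the observed value:
  L_1 = (1/(0.5·√(2π)))·exp(−(2.78−-2.2)²/(2·0.5²)) = 0.797885·exp(-49.60080) = 2.29396e-22
  L_2 = (1/(0.3·√(2π)))·exp(−(2.78−-1.6)²/(2·0.3²)) = 1.329808·exp(-106.58000) = 6.86567e-47
  L_3 = (1/(0.7·√(2π)))·exp(−(2.78−1.6)²/(2·0.7²)) = 0.569918·exp(-1.42082) = 0.137645
  L_4 = (1/(0.7·√(2π)))·exp(−(2.78−2.6)²/(2·0.7²)) = 0.569918·exp(-0.03306) = 0.551383
Multiply by the mixture weights:
  w_1·L_1 = 0.15 × 2.29396e-22 = 3.44094e-23
  w_2·L_2 = 0.32 × 6.86567e-47 = 2.19701e-47
  w_3·L_3 = 0.26 × 0.137645 = 0.0357876
  w_4·L_4 = 0.27 × 0.551383 = 0.148874
Normaliser: 3.44094e-23 + 2.19701e-47 + 0.0357876 + 0.148874 = 0.184661
P(Class 3 | x) ≈ 0.1938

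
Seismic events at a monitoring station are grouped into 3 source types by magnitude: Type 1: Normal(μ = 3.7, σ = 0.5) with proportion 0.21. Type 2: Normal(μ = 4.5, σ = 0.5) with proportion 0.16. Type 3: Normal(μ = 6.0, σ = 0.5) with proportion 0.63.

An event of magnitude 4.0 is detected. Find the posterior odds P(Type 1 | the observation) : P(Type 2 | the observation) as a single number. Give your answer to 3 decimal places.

Since P(k|x) ∝ π_k f_k(x), the posterior odds are π_i f_i(x) / (π_j f_j(x)).
Evaluate each component's likelihood at the observed value:
  L_1 = 0.666449
  L_2 = 0.483941
  L_3 = 0.00026766
Odds = (0.21/0.16) × (0.666449/0.483941) = 1.3125 × 1.37713 ≈ 1.807

1.807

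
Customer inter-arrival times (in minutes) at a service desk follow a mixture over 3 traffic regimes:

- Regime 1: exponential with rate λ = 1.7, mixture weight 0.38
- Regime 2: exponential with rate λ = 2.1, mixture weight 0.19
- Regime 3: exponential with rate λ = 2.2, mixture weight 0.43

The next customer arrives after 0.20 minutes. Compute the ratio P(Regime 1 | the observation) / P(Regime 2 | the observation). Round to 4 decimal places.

Only the two components matter; the odds are (π_i f_i(x)) / (π_j f_j(x)).
Component likelihoods at x = 0.20 minutes:
  p_1 = 1.21001
  p_2 = 1.3798
  p_3 = 1.41688
Posterior odds = (π_1·p_1) / (π_2·p_2) = (0.38·1.21001) / (0.19·1.3798) = 0.459804 / 0.262162 ≈ 1.7539

1.7539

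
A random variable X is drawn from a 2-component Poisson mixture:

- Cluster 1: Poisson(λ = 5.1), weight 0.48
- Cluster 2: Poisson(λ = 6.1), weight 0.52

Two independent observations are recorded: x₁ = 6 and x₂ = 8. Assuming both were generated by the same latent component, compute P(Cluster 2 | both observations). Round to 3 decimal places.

0.643

Apply Bayes' rule: the posterior for each component is proportional to its prior times its likelihood at x.
Since both observations come from the same component, the likelihood for component k is f_k(x₁)·f_k(x₂).
  p_1 = [e^(−5.1)·5.1^6/6! = 0.149] × [0.0692052] = 0.0103116
  p_2 = [e^(−6.1)·6.1^6/6! = 0.160491] × [0.10664] = 0.0171148
Prior × likelihood for each component:
  P(Z=1)·p_1 = 0.48 × 0.0103116 = 0.00494956
  P(Z=2)·p_2 = 0.52 × 0.0171148 = 0.0088997
Normaliser: 0.00494956 + 0.0088997 = 0.0138493
Responsibility of Cluster 2: 0.0088997 / 0.0138493 ≈ 0.643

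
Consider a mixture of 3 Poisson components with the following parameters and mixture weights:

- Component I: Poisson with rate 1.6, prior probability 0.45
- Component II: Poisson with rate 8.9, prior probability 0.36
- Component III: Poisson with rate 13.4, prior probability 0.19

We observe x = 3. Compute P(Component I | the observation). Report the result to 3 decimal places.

By Bayes' theorem, P(k | x) = P(Z=k) f_k(x) / Σ_j P(Z=j) f_j(x).
Poisson probabilities:
  L_I = e^(−1.6)·1.6^3/3! = 0.137828
  L_II = e^(−8.9)·8.9^3/3! = 0.016025
  L_III = e^(−13.4)·13.4^3/3! = 0.000607599
Weight by the priors:
  P(Z=I)·L_I = 0.45 × 0.137828 = 0.0620226
  P(Z=II)·L_II = 0.36 × 0.016025 = 0.005769
  P(Z=III)·L_III = 0.19 × 0.000607599 = 0.000115444
Marginal: 0.0620226 + 0.005769 + 0.000115444 = 0.0679071
So the posterior for Component I is 0.0620226 / 0.0679071 ≈ 0.913.

0.913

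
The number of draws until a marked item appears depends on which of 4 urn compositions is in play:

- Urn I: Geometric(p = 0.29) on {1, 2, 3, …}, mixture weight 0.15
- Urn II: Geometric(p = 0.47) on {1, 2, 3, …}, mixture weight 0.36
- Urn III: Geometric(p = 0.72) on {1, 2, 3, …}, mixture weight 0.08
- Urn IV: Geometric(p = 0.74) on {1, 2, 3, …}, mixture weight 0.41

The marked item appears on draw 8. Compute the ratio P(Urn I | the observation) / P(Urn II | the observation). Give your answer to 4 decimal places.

The posterior odds equal the prior odds times the likelihood ratio: (w_i/w_j)·(f_i(x)/f_j(x)).
Component likelihoods at x = 8:
  p_I = 0.29·(1−0.29)^7 = 0.29·0.0909512 = 0.0263758
  p_II = 0.47·(1−0.47)^7 = 0.47·0.0117471 = 0.00552114
  p_III = 0.72·(1−0.72)^7 = 0.72·0.000134929 = 9.71491e-05
  p_IV = 0.74·(1−0.74)^7 = 0.74·8.03181e-05 = 5.94354e-05
Odds = (0.15/0.36) × (0.0263758/0.00552114) = 0.416667 × 4.77724 ≈ 1.9905

1.9905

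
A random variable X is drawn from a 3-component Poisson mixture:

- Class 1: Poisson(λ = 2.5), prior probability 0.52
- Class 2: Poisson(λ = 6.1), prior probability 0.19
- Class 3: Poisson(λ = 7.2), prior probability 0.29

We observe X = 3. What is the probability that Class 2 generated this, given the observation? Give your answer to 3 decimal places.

0.115

Apply Bayes' rule: the posterior for each component is proportional to its prior times its likelihood at x.
Poisson probabilities:
  f_1 = 0.213763
  f_2 = 0.0848481
  f_3 = 0.0464436
Multiply by the mixture weights:
  π_1·f_1 = 0.52 × 0.213763 = 0.111157
  π_2·f_2 = 0.19 × 0.0848481 = 0.0161211
  π_3·f_3 = 0.29 × 0.0464436 = 0.0134686
Normaliser: 0.111157 + 0.0161211 + 0.0134686 = 0.140747
So the posterior for Class 2 is 0.0161211 / 0.140747 ≈ 0.115.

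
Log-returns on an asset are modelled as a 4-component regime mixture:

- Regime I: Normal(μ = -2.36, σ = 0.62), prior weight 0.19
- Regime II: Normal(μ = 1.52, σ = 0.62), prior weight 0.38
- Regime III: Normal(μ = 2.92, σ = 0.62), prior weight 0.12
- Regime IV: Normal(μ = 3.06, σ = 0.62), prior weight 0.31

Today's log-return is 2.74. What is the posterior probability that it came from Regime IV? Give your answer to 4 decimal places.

Posterior ∝ prior × likelihood, so P(k | x) ∝ w_k f_k(x); normalise over all components.
Component likelihoods at x = 2.74:
  f_I = (1/(0.62·√(2π)))·exp(−(2.74−-2.36)²/(2·0.62²)) = 0.643455·exp(-33.83195) = 1.30464e-15
  f_II = (1/(0.62·√(2π)))·exp(−(2.74−1.52)²/(2·0.62²)) = 0.643455·exp(-1.93600) = 0.0928373
  f_III = (1/(0.62·√(2π)))·exp(−(2.74−2.92)²/(2·0.62²)) = 0.643455·exp(-0.04214) = 0.616901
  f_IV = (1/(0.62·√(2π)))·exp(−(2.74−3.06)²/(2·0.62²)) = 0.643455·exp(-0.13319) = 0.563213
Weight by the priors:
  w_I·f_I = 0.19 × 1.30464e-15 = 2.47882e-16
  w_II·f_II = 0.38 × 0.0928373 = 0.0352782
  w_III·f_III = 0.12 × 0.616901 = 0.0740281
  w_IV·f_IV = 0.31 × 0.563213 = 0.174596
Marginal: 2.47882e-16 + 0.0352782 + 0.0740281 + 0.174596 = 0.283902
Responsibility of Regime IV: 0.174596 / 0.283902 ≈ 0.6150

0.6150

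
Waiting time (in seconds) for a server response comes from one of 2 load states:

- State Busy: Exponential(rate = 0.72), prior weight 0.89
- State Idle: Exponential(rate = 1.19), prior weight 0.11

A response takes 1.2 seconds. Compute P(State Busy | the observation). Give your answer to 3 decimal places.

0.896

Posterior ∝ prior × likelihood, so P(k | x) ∝ w_k f_k(x); normalise over all components.
Evaluate each component's likelihood at the observed value:
  p_Busy = 0.72·e^(−0.72·1.2) = 0.72·e^(−0.8640) = 0.30346
  p_Idle = 1.19·e^(−1.19·1.2) = 1.19·e^(−1.4280) = 0.285348
Multiply by the mixture weights:
  w_Busy·p_Busy = 0.89 × 0.30346 = 0.27008
  w_Idle·p_Idle = 0.11 × 0.285348 = 0.0313883
Denominator: 0.27008 + 0.0313883 = 0.301468
Responsibility of State Busy: 0.27008 / 0.301468 ≈ 0.896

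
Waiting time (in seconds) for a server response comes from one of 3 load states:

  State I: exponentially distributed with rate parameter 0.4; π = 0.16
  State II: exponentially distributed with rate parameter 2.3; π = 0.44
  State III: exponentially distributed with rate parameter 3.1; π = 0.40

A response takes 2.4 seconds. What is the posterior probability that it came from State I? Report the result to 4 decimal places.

0.8367

P(component k | x) = w_k·f_k(x) / marginal(x), where marginal(x) = Σ_j w_j·f_j(x).
Component likelihoods at x = 2.4 seconds:
  L_I = 0.153157
  L_II = 0.00921345
  L_III = 0.00182058
Multiply by the mixture weights:
  w_I·L_I = 0.16 × 0.153157 = 0.0245051
  w_II·L_II = 0.44 × 0.00921345 = 0.00405392
  w_III·L_III = 0.40 × 0.00182058 = 0.000728234
Normaliser: 0.0245051 + 0.00405392 + 0.000728234 = 0.0292873
P(State I | the observation) = 0.0245051 / 0.0292873 ≈ 0.8367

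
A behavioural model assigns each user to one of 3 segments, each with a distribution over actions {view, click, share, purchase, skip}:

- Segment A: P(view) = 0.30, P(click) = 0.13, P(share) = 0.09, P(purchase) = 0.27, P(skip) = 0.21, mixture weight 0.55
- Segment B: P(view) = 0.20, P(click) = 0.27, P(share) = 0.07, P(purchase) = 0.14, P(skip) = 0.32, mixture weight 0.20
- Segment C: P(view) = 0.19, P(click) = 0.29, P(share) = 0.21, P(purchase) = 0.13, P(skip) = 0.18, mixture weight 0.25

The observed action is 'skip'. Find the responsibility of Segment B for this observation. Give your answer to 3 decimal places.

0.285

P(component k | x) = π_k·f_k(x) / marginal(x), where marginal(x) = Σ_j π_j·f_j(x).
Categorical probabilities:
  f_A = 0.21
  f_B = 0.32
  f_C = 0.18
Weight by the priors:
  π_A·f_A = 0.55 × 0.21 = 0.1155
  π_B·f_B = 0.20 × 0.32 = 0.064
  π_C·f_C = 0.25 × 0.18 = 0.045
Marginal: 0.1155 + 0.064 + 0.045 = 0.2245
So the posterior for Segment B is 0.064 / 0.2245 ≈ 0.285.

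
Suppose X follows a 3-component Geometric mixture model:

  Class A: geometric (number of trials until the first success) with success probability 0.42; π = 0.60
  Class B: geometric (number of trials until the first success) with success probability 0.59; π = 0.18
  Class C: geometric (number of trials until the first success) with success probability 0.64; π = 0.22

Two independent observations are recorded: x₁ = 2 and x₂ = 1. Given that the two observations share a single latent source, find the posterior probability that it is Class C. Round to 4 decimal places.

0.2714

By Bayes' theorem, P(k | x) = π_k f_k(x) / Σ_j π_j f_j(x).
Since both observations come from the same component, the likelihood for component k is f_k(x₁)·f_k(x₂).
  p_A = [0.42·(1−0.42)^1 = 0.42·0.58 = 0.2436] × [0.42] = 0.102312
  p_B = [0.59·(1−0.59)^1 = 0.59·0.41 = 0.2419] × [0.59] = 0.142721
  p_C = [0.64·(1−0.64)^1 = 0.64·0.36 = 0.2304] × [0.64] = 0.147456
Multiply by the mixture weights:
  π_A·p_A = 0.60 × 0.102312 = 0.0613872
  π_B·p_B = 0.18 × 0.142721 = 0.0256898
  π_C·p_C = 0.22 × 0.147456 = 0.0324403
Normaliser: 0.0613872 + 0.0256898 + 0.0324403 = 0.119517
P(Class C | data) = 0.0324403 / 0.119517 ≈ 0.2714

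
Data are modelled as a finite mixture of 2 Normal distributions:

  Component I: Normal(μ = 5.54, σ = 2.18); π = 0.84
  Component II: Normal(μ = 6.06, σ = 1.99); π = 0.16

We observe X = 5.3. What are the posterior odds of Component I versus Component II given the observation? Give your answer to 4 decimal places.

Only the two components matter; the odds are (P(Z=i) f_i(x)) / (P(Z=j) f_j(x)).
Evaluate each component's likelihood at the observed value:
  p_I = (1/(2.18·√(2π)))·exp(−(5.3−5.54)²/(2·2.18²)) = 0.183001·exp(-0.00606) = 0.181895
  p_II = (1/(1.99·√(2π)))·exp(−(5.3−6.06)²/(2·1.99²)) = 0.200474·exp(-0.07293) = 0.186374
0.152792 / 0.0298198 ≈ 5.1238

5.1238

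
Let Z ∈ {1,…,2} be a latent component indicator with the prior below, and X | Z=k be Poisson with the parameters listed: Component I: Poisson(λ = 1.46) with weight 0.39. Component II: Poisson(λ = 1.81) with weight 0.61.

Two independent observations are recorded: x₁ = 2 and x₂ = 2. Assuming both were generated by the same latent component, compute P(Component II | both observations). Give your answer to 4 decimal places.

Apply Bayes' rule: the posterior for each component is proportional to its prior times its likelihood at x.
Since both observations come from the same component, the likelihood for component k is f_k(x₁)·f_k(x₂).
  p_I = [0.247517] × [0.247517] = 0.0612649
  p_II = [0.268074] × [0.268074] = 0.0718635
Prior × likelihood for each component:
  P(Z=I)·p_I = 0.39 × 0.0612649 = 0.0238933
  P(Z=II)·p_II = 0.61 × 0.0718635 = 0.0438367
Sum: 0.0238933 + 0.0438367 = 0.06773
P(Component II | x₁,x₂) = 0.0438367 / 0.06773 ≈ 0.6472

0.6472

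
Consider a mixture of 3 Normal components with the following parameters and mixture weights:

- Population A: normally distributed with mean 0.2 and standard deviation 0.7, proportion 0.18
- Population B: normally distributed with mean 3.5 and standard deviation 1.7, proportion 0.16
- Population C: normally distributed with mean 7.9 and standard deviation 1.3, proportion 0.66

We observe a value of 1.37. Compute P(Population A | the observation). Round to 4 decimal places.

0.5970

Apply Bayes' rule: the posterior for each component is proportional to its prior times its likelihood at x.
Normal densities:
  p_A = 0.140985
  p_B = 0.107046
  p_C = 1.01873e-06
Prior × likelihood for each component:
  w_A·p_A = 0.18 × 0.140985 = 0.0253773
  w_B·p_B = 0.16 × 0.107046 = 0.0171273
  w_C·p_C = 0.66 × 1.01873e-06 = 6.72362e-07
Normaliser: 0.0253773 + 0.0171273 + 6.72362e-07 = 0.0425054
Responsibility of Population A: 0.0253773 / 0.0425054 ≈ 0.5970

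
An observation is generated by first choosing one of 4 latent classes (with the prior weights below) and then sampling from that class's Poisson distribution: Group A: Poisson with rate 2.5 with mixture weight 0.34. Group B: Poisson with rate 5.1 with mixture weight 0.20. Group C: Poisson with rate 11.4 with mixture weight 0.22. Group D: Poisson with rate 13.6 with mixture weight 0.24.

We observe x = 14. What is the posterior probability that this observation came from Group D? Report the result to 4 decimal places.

0.5869

Apply Bayes' rule: the posterior for each component is proportional to its prior times its likelihood at x.
Poisson probabilities:
  p_A = e^(−2.5)·2.5^14/14! = 3.50764e-07
  p_B = e^(−5.1)·5.1^14/14! = 0.000563212
  p_C = e^(−11.4)·11.4^14/14! = 0.0804086
  p_D = e^(−13.6)·13.6^14/14! = 0.105374
Prior × likelihood for each component:
  π_A·p_A = 0.34 × 3.50764e-07 = 1.1926e-07
  π_B·p_B = 0.20 × 0.000563212 = 0.000112642
  π_C·p_C = 0.22 × 0.0804086 = 0.0176899
  π_D·p_D = 0.24 × 0.105374 = 0.0252896
Marginal: 1.1926e-07 + 0.000112642 + 0.0176899 + 0.0252896 = 0.0430923
So the posterior for Group D is 0.0252896 / 0.0430923 ≈ 0.5869.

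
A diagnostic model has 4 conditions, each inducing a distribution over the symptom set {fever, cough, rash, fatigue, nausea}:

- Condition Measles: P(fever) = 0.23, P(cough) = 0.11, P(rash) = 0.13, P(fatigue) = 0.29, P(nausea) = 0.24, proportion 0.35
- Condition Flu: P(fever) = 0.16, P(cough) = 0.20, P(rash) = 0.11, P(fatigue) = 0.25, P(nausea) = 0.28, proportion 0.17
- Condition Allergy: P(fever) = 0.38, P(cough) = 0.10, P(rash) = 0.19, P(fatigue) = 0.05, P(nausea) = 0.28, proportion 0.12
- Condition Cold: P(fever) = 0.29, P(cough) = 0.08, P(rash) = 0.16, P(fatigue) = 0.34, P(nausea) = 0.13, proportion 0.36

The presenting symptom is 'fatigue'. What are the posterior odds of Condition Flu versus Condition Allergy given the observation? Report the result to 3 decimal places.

Only the two components matter; the odds are (π_i f_i(x)) / (π_j f_j(x)).
Evaluate each component's likelihood at the observed value:
  L_Measles = 0.29
  L_Flu = 0.25
  L_Allergy = 0.05
  L_Cold = 0.34
0.0425 / 0.006 ≈ 7.083

7.083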